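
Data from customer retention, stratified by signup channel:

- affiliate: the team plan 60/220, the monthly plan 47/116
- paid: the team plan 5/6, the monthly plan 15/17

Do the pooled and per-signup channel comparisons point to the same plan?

Yes

Affiliate: the team plan 60/220 = 27.3%, the monthly plan 47/116 = 40.5% → the monthly plan
Paid: the team plan 5/6 = 83.3%, the monthly plan 15/17 = 88.2% → the monthly plan
Overall: the team plan 65/226 = 28.8%, the monthly plan 62/133 = 46.6% → the monthly plan
The monthly plan wins overall and in every signup group — no reversal.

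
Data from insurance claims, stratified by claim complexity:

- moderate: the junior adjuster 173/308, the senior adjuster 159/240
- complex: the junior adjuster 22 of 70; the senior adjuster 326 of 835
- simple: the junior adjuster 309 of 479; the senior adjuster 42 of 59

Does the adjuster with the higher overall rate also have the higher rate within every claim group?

No

Moderate: the junior adjuster 173/308 = 56.2%, the senior adjuster 159/240 = 66.2% → the senior adjuster
Complex: the junior adjuster 22/70 = 31.4%, the senior adjuster 326/835 = 39.0% → the senior adjuster
Simple: the junior adjuster 309/479 = 64.5%, the senior adjuster 42/59 = 71.2% → the senior adjuster
Overall: the junior adjuster 504/857 = 58.8%, the senior adjuster 527/1134 = 46.5% → the junior adjuster
The senior adjuster wins each claim group but the junior adjuster wins overall — the comparison reverses. The senior adjuster's claims skew toward complex, which has a lower base rate.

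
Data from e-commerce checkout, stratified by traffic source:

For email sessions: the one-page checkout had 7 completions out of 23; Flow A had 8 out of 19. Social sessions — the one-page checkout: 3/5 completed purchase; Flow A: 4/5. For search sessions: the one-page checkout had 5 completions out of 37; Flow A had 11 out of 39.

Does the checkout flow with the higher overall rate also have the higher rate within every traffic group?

Email: the one-page checkout 7/23 = 30.4%, Flow A 8/19 = 42.1% → Flow A
Social: the one-page checkout 3/5 = 60.0%, Flow A 4/5 = 80.0% → Flow A
Search: the one-page checkout 5/37 = 13.5%, Flow A 11/39 = 28.2% → Flow A
Overall: the one-page checkout 15/65 = 23.1%, Flow A 23/63 = 36.5% → Flow A
Flow A wins overall and in every traffic group — no reversal.

Yes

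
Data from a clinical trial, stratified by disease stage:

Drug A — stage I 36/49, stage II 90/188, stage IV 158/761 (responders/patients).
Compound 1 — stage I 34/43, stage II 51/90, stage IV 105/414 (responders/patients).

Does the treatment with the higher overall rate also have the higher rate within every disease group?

Stage I: Drug A 36/49 = 73.5%, Compound 1 34/43 = 79.1% → Compound 1
Stage II: Drug A 90/188 = 47.9%, Compound 1 51/90 = 56.7% → Compound 1
Stage IV: Drug A 158/761 = 20.8%, Compound 1 105/414 = 25.4% → Compound 1
Overall: Drug A 284/998 = 28.5%, Compound 1 190/547 = 34.7% → Compound 1
Compound 1 wins overall and in every disease group — no reversal.

Yes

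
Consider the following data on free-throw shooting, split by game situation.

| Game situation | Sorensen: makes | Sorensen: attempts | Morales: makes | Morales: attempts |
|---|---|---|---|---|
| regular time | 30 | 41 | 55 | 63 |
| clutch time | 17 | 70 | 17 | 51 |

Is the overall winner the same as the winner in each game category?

Regular time: Sorensen 30/41 = 73.2%, Morales 55/63 = 87.3% → Morales
Clutch time: Sorensen 17/70 = 24.3%, Morales 17/51 = 33.3% → Morales
Overall: Sorensen 47/111 = 42.3%, Morales 72/114 = 63.2% → Morales
Morales wins overall and in every game group — no reversal.

Yes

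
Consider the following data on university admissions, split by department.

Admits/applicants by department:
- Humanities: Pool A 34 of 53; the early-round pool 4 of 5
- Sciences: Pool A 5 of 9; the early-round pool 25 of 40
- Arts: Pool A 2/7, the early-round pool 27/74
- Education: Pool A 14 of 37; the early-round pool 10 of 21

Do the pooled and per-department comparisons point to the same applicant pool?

No

Humanities: Pool A 34/53 = 64.2%, the early-round pool 4/5 = 80.0% → the early-round pool
Sciences: Pool A 5/9 = 55.6%, the early-round pool 25/40 = 62.5% → the early-round pool
Arts: Pool A 2/7 = 28.6%, the early-round pool 27/74 = 36.5% → the early-round pool
Education: Pool A 14/37 = 37.8%, the early-round pool 10/21 = 47.6% → the early-round pool
Overall: Pool A 55/106 = 51.9%, the early-round pool 66/140 = 47.1% → Pool A
The early-round pool wins each department group but Pool A wins overall — the comparison reverses. The early-round pool's applicants skew toward Arts, which has a lower base rate.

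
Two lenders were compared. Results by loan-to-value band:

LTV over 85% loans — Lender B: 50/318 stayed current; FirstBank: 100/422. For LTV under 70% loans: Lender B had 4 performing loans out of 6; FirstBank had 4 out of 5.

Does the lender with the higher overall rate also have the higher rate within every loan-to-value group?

LTV over 85%: Lender B 50/318 = 15.7%, FirstBank 100/422 = 23.7% → FirstBank
LTV under 70%: Lender B 4/6 = 66.7%, FirstBank 4/5 = 80.0% → FirstBank
Overall: Lender B 54/324 = 16.7%, FirstBank 104/427 = 24.4% → FirstBank
FirstBank wins overall and in every loan-to-value group — no reversal.

Yes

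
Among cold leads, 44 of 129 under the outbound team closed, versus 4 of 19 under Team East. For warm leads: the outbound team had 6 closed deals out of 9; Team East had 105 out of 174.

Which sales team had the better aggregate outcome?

Cold: the outbound team 44/129 = 34.1%, Team East 4/19 = 21.1% → the outbound team
Warm: the outbound team 6/9 = 66.7%, Team East 105/174 = 60.3% → the outbound team
Overall: the outbound team 50/138 = 36.2%, Team East 109/193 = 56.5% → Team East
(The outbound team wins every lead group but Team East wins overall — the outbound team's leads skew toward the low-rate cold group.)

Team East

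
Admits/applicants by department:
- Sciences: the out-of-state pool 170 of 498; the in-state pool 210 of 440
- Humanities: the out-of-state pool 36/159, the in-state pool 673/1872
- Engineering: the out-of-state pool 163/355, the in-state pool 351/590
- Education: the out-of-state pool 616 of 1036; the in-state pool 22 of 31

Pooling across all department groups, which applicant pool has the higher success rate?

Sciences: the out-of-state pool 170/498 = 34.1%, the in-state pool 210/440 = 47.7% → the in-state pool
Humanities: the out-of-state pool 36/159 = 22.6%, the in-state pool 673/1872 = 36.0% → the in-state pool
Engineering: the out-of-state pool 163/355 = 45.9%, the in-state pool 351/590 = 59.5% → the in-state pool
Education: the out-of-state pool 616/1036 = 59.5%, the in-state pool 22/31 = 71.0% → the in-state pool
Overall: the out-of-state pool 985/2048 = 48.1%, the in-state pool 1256/2933 = 42.8% → the out-of-state pool
(The in-state pool wins every department group but the out-of-state pool wins overall — the in-state pool's applicants skew toward the low-rate Humanities group.)

the out-of-state pool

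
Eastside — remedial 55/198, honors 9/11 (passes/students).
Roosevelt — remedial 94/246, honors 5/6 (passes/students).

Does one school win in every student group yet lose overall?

No

Remedial: Eastside 55/198 = 27.8%, Roosevelt 94/246 = 38.2% → Roosevelt
Honors: Eastside 9/11 = 81.8%, Roosevelt 5/6 = 83.3% → Roosevelt
Overall: Eastside 64/209 = 30.6%, Roosevelt 99/252 = 39.3% → Roosevelt
Roosevelt wins overall and in every student group — no reversal.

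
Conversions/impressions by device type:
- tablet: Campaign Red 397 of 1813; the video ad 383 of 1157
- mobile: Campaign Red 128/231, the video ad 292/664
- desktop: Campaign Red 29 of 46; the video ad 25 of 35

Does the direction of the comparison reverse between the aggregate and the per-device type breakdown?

No

Tablet: Campaign Red 397/1813 = 21.9%, the video ad 383/1157 = 33.1% → the video ad
Mobile: Campaign Red 128/231 = 55.4%, the video ad 292/664 = 44.0% → Campaign Red
Desktop: Campaign Red 29/46 = 63.0%, the video ad 25/35 = 71.4% → the video ad
Overall: Campaign Red 554/2090 = 26.5%, the video ad 700/1856 = 37.7% → the video ad
Neither sweeps: Campaign Red wins 1 of 3 groups, the video ad wins 2. The video ad wins overall but not every group — no Simpson reversal.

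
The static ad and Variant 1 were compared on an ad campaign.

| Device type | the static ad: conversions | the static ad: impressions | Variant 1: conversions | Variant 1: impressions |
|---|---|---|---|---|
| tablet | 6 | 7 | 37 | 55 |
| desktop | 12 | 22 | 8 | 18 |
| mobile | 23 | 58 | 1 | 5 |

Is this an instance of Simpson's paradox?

Tablet: the static ad 6/7 = 85.7%, Variant 1 37/55 = 67.3% → the static ad
Desktop: the static ad 12/22 = 54.5%, Variant 1 8/18 = 44.4% → the static ad
Mobile: the static ad 23/58 = 39.7%, Variant 1 1/5 = 20.0% → the static ad
Overall: the static ad 41/87 = 47.1%, Variant 1 46/78 = 59.0% → Variant 1
The static ad wins each device group but Variant 1 wins overall — the comparison reverses. The static ad's impressions skew toward mobile, which has a lower base rate.

Yes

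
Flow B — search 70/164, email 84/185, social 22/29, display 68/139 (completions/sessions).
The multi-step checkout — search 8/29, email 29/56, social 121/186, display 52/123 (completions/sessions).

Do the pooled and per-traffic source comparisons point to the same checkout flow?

Search: Flow B 70/164 = 42.7%, the multi-step checkout 8/29 = 27.6% → Flow B
Email: Flow B 84/185 = 45.4%, the multi-step checkout 29/56 = 51.8% → the multi-step checkout
Social: Flow B 22/29 = 75.9%, the multi-step checkout 121/186 = 65.1% → Flow B
Display: Flow B 68/139 = 48.9%, the multi-step checkout 52/123 = 42.3% → Flow B
Overall: Flow B 244/517 = 47.2%, the multi-step checkout 210/394 = 53.3% → the multi-step checkout
Neither sweeps: Flow B wins 3 of 4 groups, the multi-step checkout wins 1. The multi-step checkout wins overall but not every group — no Simpson reversal.

No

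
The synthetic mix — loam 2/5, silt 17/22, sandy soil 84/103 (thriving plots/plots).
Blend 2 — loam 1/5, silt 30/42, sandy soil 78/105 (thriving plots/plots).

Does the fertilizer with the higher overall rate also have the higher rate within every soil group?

Yes

Loam: the synthetic mix 2/5 = 40.0%, Blend 2 1/5 = 20.0% → the synthetic mix
Silt: the synthetic mix 17/22 = 77.3%, Blend 2 30/42 = 71.4% → the synthetic mix
Sandy soil: the synthetic mix 84/103 = 81.6%, Blend 2 78/105 = 74.3% → the synthetic mix
Overall: the synthetic mix 103/130 = 79.2%, Blend 2 109/152 = 71.7% → the synthetic mix
The synthetic mix wins overall and in every soil group — no reversal.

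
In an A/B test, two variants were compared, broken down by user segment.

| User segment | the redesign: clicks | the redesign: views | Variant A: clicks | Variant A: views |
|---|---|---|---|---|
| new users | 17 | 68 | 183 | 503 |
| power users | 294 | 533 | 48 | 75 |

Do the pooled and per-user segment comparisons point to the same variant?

No

New users: the redesign 17/68 = 25.0%, Variant A 183/503 = 36.4% → Variant A
Power users: the redesign 294/533 = 55.2%, Variant A 48/75 = 64.0% → Variant A
Overall: the redesign 311/601 = 51.7%, Variant A 231/578 = 40.0% → the redesign
Variant A wins each user group but the redesign wins overall — the comparison reverses. Variant A's views skew toward new users, which has a lower base rate.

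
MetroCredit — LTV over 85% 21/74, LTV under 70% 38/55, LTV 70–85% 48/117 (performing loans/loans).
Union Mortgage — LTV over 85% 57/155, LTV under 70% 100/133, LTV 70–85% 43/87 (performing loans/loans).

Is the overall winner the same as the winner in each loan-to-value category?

Yes

LTV over 85%: MetroCredit 21/74 = 28.4%, Union Mortgage 57/155 = 36.8% → Union Mortgage
LTV under 70%: MetroCredit 38/55 = 69.1%, Union Mortgage 100/133 = 75.2% → Union Mortgage
LTV 70–85%: MetroCredit 48/117 = 41.0%, Union Mortgage 43/87 = 49.4% → Union Mortgage
Overall: MetroCredit 107/246 = 43.5%, Union Mortgage 200/375 = 53.3% → Union Mortgage
Union Mortgage wins overall and in every loan-to-value group — no reversal.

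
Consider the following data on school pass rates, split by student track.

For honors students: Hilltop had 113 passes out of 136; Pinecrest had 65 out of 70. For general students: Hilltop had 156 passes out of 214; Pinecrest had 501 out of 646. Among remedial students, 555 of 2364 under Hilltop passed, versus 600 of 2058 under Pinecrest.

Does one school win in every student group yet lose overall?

Honors: Hilltop 113/136 = 83.1%, Pinecrest 65/70 = 92.9% → Pinecrest
General: Hilltop 156/214 = 72.9%, Pinecrest 501/646 = 77.6% → Pinecrest
Remedial: Hilltop 555/2364 = 23.5%, Pinecrest 600/2058 = 29.2% → Pinecrest
Overall: Hilltop 824/2714 = 30.4%, Pinecrest 1166/2774 = 42.0% → Pinecrest
Pinecrest wins overall and in every student group — no reversal.

No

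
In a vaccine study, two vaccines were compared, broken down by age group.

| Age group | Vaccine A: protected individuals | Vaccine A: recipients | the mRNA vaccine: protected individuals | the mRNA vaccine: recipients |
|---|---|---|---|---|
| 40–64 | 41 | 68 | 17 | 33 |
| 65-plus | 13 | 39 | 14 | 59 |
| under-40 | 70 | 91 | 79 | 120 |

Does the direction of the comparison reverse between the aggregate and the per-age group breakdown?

40–64: Vaccine A 41/68 = 60.3%, the mRNA vaccine 17/33 = 51.5% → Vaccine A
65-plus: Vaccine A 13/39 = 33.3%, the mRNA vaccine 14/59 = 23.7% → Vaccine A
Under-40: Vaccine A 70/91 = 76.9%, the mRNA vaccine 79/120 = 65.8% → Vaccine A
Overall: Vaccine A 124/198 = 62.6%, the mRNA vaccine 110/212 = 51.9% → Vaccine A
Vaccine A wins overall and in every age group — no reversal.

No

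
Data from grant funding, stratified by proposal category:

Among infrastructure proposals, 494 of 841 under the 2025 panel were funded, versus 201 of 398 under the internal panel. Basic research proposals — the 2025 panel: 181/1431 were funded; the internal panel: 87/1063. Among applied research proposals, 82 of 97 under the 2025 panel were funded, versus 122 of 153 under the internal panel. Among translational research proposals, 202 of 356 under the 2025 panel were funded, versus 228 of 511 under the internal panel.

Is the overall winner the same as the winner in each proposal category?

Yes

Infrastructure: the 2025 panel 494/841 = 58.7%, the internal panel 201/398 = 50.5% → the 2025 panel
Basic research: the 2025 panel 181/1431 = 12.6%, the internal panel 87/1063 = 8.2% → the 2025 panel
Applied research: the 2025 panel 82/97 = 84.5%, the internal panel 122/153 = 79.7% → the 2025 panel
Translational research: the 2025 panel 202/356 = 56.7%, the internal panel 228/511 = 44.6% → the 2025 panel
Overall: the 2025 panel 959/2725 = 35.2%, the internal panel 638/2125 = 30.0% → the 2025 panel
The 2025 panel wins overall and in every proposal group — no reversal.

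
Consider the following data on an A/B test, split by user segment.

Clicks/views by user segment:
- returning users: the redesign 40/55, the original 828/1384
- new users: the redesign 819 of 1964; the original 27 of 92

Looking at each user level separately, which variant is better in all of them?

Returning users: the redesign 40/55 = 72.7%, the original 828/1384 = 59.8% → the redesign
New users: the redesign 819/1964 = 41.7%, the original 27/92 = 29.3% → the redesign
The redesign has the higher rate in both groups.

the redesign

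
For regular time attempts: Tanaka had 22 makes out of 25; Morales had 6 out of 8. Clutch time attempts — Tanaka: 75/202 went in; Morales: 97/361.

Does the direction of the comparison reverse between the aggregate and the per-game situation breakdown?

No

Regular time: Tanaka 22/25 = 88.0%, Morales 6/8 = 75.0% → Tanaka
Clutch time: Tanaka 75/202 = 37.1%, Morales 97/361 = 26.9% → Tanaka
Overall: Tanaka 97/227 = 42.7%, Morales 103/369 = 27.9% → Tanaka
Tanaka wins overall and in every game group — no reversal.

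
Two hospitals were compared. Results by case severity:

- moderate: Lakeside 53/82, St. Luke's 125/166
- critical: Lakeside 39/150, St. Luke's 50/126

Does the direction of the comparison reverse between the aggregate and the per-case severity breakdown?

No

Moderate: Lakeside 53/82 = 64.6%, St. Luke's 125/166 = 75.3% → St. Luke's
Critical: Lakeside 39/150 = 26.0%, St. Luke's 50/126 = 39.7% → St. Luke's
Overall: Lakeside 92/232 = 39.7%, St. Luke's 175/292 = 59.9% → St. Luke's
St. Luke's wins overall and in every case group — no reversal.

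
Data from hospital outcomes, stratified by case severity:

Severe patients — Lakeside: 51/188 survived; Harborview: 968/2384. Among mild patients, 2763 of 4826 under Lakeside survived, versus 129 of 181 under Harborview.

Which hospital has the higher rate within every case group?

Severe: Lakeside 51/188 = 27.1%, Harborview 968/2384 = 40.6% → Harborview
Mild: Lakeside 2763/4826 = 57.3%, Harborview 129/181 = 71.3% → Harborview
Harborview has the higher rate in both groups.

Harborview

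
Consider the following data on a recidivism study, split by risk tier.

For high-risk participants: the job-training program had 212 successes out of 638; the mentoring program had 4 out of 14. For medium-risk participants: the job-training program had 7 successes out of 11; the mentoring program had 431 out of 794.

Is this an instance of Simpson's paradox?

High-risk: the job-training program 212/638 = 33.2%, the mentoring program 4/14 = 28.6% → the job-training program
Medium-risk: the job-training program 7/11 = 63.6%, the mentoring program 431/794 = 54.3% → the job-training program
Overall: the job-training program 219/649 = 33.7%, the mentoring program 435/808 = 53.8% → the mentoring program
The job-training program wins each risk group but the mentoring program wins overall — the comparison reverses. The job-training program's participants skew toward high-risk, which has a lower base rate.

Yes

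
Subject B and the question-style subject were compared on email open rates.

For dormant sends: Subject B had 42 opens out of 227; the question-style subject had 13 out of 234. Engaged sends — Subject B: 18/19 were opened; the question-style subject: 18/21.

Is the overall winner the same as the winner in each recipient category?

Yes

Dormant: Subject B 42/227 = 18.5%, the question-style subject 13/234 = 5.6% → Subject B
Engaged: Subject B 18/19 = 94.7%, the question-style subject 18/21 = 85.7% → Subject B
Overall: Subject B 60/246 = 24.4%, the question-style subject 31/255 = 12.2% → Subject B
Subject B wins overall and in every recipient group — no reversal.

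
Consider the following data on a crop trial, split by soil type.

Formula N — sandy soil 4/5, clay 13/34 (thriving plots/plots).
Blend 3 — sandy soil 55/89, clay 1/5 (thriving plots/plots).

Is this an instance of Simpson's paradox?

Sandy soil: Formula N 4/5 = 80.0%, Blend 3 55/89 = 61.8% → Formula N
Clay: Formula N 13/34 = 38.2%, Blend 3 1/5 = 20.0% → Formula N
Overall: Formula N 17/39 = 43.6%, Blend 3 56/94 = 59.6% → Blend 3
Formula N wins each soil group but Blend 3 wins overall — the comparison reverses. Formula N's plots skew toward clay, which has a lower base rate.

Yes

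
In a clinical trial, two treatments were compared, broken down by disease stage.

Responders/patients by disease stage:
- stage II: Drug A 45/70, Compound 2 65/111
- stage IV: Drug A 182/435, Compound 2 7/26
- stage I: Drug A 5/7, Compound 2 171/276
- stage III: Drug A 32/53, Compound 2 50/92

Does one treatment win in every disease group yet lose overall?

Yes

Stage II: Drug A 45/70 = 64.3%, Compound 2 65/111 = 58.6% → Drug A
Stage IV: Drug A 182/435 = 41.8%, Compound 2 7/26 = 26.9% → Drug A
Stage I: Drug A 5/7 = 71.4%, Compound 2 171/276 = 62.0% → Drug A
Stage III: Drug A 32/53 = 60.4%, Compound 2 50/92 = 54.3% → Drug A
Overall: Drug A 264/565 = 46.7%, Compound 2 293/505 = 58.0% → Compound 2
Drug A wins each disease group but Compound 2 wins overall — the comparison reverses. Drug A's patients skew toward stage IV, which has a lower base rate.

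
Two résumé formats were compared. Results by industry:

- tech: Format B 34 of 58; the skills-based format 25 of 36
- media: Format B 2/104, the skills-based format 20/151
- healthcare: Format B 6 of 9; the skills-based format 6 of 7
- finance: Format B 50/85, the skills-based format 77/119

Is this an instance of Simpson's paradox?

Tech: Format B 34/58 = 58.6%, the skills-based format 25/36 = 69.4% → the skills-based format
Media: Format B 2/104 = 1.9%, the skills-based format 20/151 = 13.2% → the skills-based format
Healthcare: Format B 6/9 = 66.7%, the skills-based format 6/7 = 85.7% → the skills-based format
Finance: Format B 50/85 = 58.8%, the skills-based format 77/119 = 64.7% → the skills-based format
Overall: Format B 92/256 = 35.9%, the skills-based format 128/313 = 40.9% → the skills-based format
The skills-based format wins overall and in every industry group — no reversal.

No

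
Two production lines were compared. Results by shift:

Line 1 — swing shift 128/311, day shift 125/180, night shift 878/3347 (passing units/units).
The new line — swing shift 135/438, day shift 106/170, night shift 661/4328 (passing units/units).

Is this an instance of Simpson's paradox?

Swing shift: Line 1 128/311 = 41.2%, the new line 135/438 = 30.8% → Line 1
Day shift: Line 1 125/180 = 69.4%, the new line 106/170 = 62.4% → Line 1
Night shift: Line 1 878/3347 = 26.2%, the new line 661/4328 = 15.3% → Line 1
Overall: Line 1 1131/3838 = 29.5%, the new line 902/4936 = 18.3% → Line 1
Line 1 wins overall and in every shift group — no reversal.

No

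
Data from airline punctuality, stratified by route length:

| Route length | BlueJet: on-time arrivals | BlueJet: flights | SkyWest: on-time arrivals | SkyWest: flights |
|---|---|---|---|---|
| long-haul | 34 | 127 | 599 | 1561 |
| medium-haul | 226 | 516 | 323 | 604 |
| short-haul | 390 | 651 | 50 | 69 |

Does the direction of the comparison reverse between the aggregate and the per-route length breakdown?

Long-haul: BlueJet 34/127 = 26.8%, SkyWest 599/1561 = 38.4% → SkyWest
Medium-haul: BlueJet 226/516 = 43.8%, SkyWest 323/604 = 53.5% → SkyWest
Short-haul: BlueJet 390/651 = 59.9%, SkyWest 50/69 = 72.5% → SkyWest
Overall: BlueJet 650/1294 = 50.2%, SkyWest 972/2234 = 43.5% → BlueJet
SkyWest wins each route group but BlueJet wins overall — the comparison reverses. SkyWest's flights skew toward long-haul, which has a lower base rate.

Yes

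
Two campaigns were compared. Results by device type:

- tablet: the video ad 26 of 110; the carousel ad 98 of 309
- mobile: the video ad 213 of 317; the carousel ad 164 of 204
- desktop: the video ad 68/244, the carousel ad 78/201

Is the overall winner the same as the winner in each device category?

Tablet: the video ad 26/110 = 23.6%, the carousel ad 98/309 = 31.7% → the carousel ad
Mobile: the video ad 213/317 = 67.2%, the carousel ad 164/204 = 80.4% → the carousel ad
Desktop: the video ad 68/244 = 27.9%, the carousel ad 78/201 = 38.8% → the carousel ad
Overall: the video ad 307/671 = 45.8%, the carousel ad 340/714 = 47.6% → the carousel ad
The carousel ad wins overall and in every device group — no reversal.

Yes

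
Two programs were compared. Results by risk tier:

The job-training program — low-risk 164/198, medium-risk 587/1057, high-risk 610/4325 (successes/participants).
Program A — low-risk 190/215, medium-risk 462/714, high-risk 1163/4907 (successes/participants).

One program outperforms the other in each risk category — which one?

Low-risk: the job-training program 164/198 = 82.8%, Program A 190/215 = 88.4% → Program A
Medium-risk: the job-training program 587/1057 = 55.5%, Program A 462/714 = 64.7% → Program A
High-risk: the job-training program 610/4325 = 14.1%, Program A 1163/4907 = 23.7% → Program A
Program A has the higher rate in all 3 groups.

Program A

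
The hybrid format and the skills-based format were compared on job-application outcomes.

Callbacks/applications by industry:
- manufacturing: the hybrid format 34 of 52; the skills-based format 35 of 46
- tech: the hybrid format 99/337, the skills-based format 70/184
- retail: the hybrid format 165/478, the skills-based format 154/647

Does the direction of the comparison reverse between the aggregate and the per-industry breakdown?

No

Manufacturing: the hybrid format 34/52 = 65.4%, the skills-based format 35/46 = 76.1% → the skills-based format
Tech: the hybrid format 99/337 = 29.4%, the skills-based format 70/184 = 38.0% → the skills-based format
Retail: the hybrid format 165/478 = 34.5%, the skills-based format 154/647 = 23.8% → the hybrid format
Overall: the hybrid format 298/867 = 34.4%, the skills-based format 259/877 = 29.5% → the hybrid format
Neither sweeps: the hybrid format wins 1 of 3 groups, the skills-based format wins 2. The hybrid format wins overall but not every group — no Simpson reversal.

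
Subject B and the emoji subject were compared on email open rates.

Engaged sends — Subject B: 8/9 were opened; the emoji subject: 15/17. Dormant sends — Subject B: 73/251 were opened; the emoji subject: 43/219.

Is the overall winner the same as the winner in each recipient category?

Yes

Engaged: Subject B 8/9 = 88.9%, the emoji subject 15/17 = 88.2% → Subject B
Dormant: Subject B 73/251 = 29.1%, the emoji subject 43/219 = 19.6% → Subject B
Overall: Subject B 81/260 = 31.2%, the emoji subject 58/236 = 24.6% → Subject B
Subject B wins overall and in every recipient group — no reversal.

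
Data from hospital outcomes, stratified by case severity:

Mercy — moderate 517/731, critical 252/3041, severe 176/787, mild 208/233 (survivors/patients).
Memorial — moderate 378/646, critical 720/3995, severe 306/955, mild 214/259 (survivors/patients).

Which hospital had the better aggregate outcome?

Memorial

Moderate: Mercy 517/731 = 70.7%, Memorial 378/646 = 58.5% → Mercy
Critical: Mercy 252/3041 = 8.3%, Memorial 720/3995 = 18.0% → Memorial
Severe: Mercy 176/787 = 22.4%, Memorial 306/955 = 32.0% → Memorial
Mild: Mercy 208/233 = 89.3%, Memorial 214/259 = 82.6% → Mercy
Overall: Mercy 1153/4792 = 24.1%, Memorial 1618/5855 = 27.6% → Memorial
(Neither sweeps every case group, but Memorial has the higher pooled rate.)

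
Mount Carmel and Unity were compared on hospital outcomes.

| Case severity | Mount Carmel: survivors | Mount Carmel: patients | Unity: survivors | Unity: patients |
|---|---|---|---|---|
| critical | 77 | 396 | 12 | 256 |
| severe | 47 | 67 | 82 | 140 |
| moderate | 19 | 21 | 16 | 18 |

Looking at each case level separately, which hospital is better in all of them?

Critical: Mount Carmel 77/396 = 19.4%, Unity 12/256 = 4.7% → Mount Carmel
Severe: Mount Carmel 47/67 = 70.1%, Unity 82/140 = 58.6% → Mount Carmel
Moderate: Mount Carmel 19/21 = 90.5%, Unity 16/18 = 88.9% → Mount Carmel
Mount Carmel has the higher rate in all 3 groups.

Mount Carmel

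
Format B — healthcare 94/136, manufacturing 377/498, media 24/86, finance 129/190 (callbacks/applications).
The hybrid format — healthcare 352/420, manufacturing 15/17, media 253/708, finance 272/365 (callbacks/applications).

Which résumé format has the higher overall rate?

Format B

Healthcare: Format B 94/136 = 69.1%, the hybrid format 352/420 = 83.8% → the hybrid format
Manufacturing: Format B 377/498 = 75.7%, the hybrid format 15/17 = 88.2% → the hybrid format
Media: Format B 24/86 = 27.9%, the hybrid format 253/708 = 35.7% → the hybrid format
Finance: Format B 129/190 = 67.9%, the hybrid format 272/365 = 74.5% → the hybrid format
Overall: Format B 624/910 = 68.6%, the hybrid format 892/1510 = 59.1% → Format B
(The hybrid format wins every industry group but Format B wins overall — the hybrid format's applications skew toward the low-rate media group.)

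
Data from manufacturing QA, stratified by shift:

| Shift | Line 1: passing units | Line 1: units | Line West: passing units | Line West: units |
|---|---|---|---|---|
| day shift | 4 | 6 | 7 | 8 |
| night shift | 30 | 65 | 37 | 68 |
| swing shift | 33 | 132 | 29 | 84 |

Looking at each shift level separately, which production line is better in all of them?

Line West

Day shift: Line 1 4/6 = 66.7%, Line West 7/8 = 87.5% → Line West
Night shift: Line 1 30/65 = 46.2%, Line West 37/68 = 54.4% → Line West
Swing shift: Line 1 33/132 = 25.0%, Line West 29/84 = 34.5% → Line West
Line West has the higher rate in all 3 groups.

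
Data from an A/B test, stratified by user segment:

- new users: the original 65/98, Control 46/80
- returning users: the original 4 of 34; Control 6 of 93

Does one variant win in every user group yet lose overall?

No

New users: the original 65/98 = 66.3%, Control 46/80 = 57.5% → the original
Returning users: the original 4/34 = 11.8%, Control 6/93 = 6.5% → the original
Overall: the original 69/132 = 52.3%, Control 52/173 = 30.1% → the original
The original wins overall and in every user group — no reversal.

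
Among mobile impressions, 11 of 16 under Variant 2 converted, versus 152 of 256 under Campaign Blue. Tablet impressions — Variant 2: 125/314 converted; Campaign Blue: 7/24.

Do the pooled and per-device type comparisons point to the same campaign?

Mobile: Variant 2 11/16 = 68.8%, Campaign Blue 152/256 = 59.4% → Variant 2
Tablet: Variant 2 125/314 = 39.8%, Campaign Blue 7/24 = 29.2% → Variant 2
Overall: Variant 2 136/330 = 41.2%, Campaign Blue 159/280 = 56.8% → Campaign Blue
Variant 2 wins each device group but Campaign Blue wins overall — the comparison reverses. Variant 2's impressions skew toward tablet, which has a lower base rate.

No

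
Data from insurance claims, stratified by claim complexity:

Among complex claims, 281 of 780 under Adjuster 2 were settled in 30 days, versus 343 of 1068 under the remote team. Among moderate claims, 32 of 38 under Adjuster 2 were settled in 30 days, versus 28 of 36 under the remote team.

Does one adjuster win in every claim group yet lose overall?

No

Complex: Adjuster 2 281/780 = 36.0%, the remote team 343/1068 = 32.1% → Adjuster 2
Moderate: Adjuster 2 32/38 = 84.2%, the remote team 28/36 = 77.8% → Adjuster 2
Overall: Adjuster 2 313/818 = 38.3%, the remote team 371/1104 = 33.6% → Adjuster 2
Adjuster 2 wins overall and in every claim group — no reversal.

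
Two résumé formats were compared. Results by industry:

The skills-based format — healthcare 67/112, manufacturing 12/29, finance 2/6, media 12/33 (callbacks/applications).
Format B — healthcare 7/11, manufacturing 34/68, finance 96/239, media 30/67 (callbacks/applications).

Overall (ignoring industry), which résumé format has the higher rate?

Healthcare: the skills-based format 67/112 = 59.8%, Format B 7/11 = 63.6% → Format B
Manufacturing: the skills-based format 12/29 = 41.4%, Format B 34/68 = 50.0% → Format B
Finance: the skills-based format 2/6 = 33.3%, Format B 96/239 = 40.2% → Format B
Media: the skills-based format 12/33 = 36.4%, Format B 30/67 = 44.8% → Format B
Overall: the skills-based format 93/180 = 51.7%, Format B 167/385 = 43.4% → the skills-based format
(Format B wins every industry group but the skills-based format wins overall — Format B's applications skew toward the low-rate finance group.)

the skills-based format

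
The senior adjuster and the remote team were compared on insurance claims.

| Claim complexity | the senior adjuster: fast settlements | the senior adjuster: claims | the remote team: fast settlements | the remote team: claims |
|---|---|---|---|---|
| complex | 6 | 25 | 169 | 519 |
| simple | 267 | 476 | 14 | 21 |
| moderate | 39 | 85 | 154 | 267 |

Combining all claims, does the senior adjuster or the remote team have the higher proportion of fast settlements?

Complex: the senior adjuster 6/25 = 24.0%, the remote team 169/519 = 32.6% → the remote team
Simple: the senior adjuster 267/476 = 56.1%, the remote team 14/21 = 66.7% → the remote team
Moderate: the senior adjuster 39/85 = 45.9%, the remote team 154/267 = 57.7% → the remote team
Overall: the senior adjuster 312/586 = 53.2%, the remote team 337/807 = 41.8% → the senior adjuster
(The remote team wins every claim group but the senior adjuster wins overall — the remote team's claims skew toward the low-rate complex group.)

the senior adjuster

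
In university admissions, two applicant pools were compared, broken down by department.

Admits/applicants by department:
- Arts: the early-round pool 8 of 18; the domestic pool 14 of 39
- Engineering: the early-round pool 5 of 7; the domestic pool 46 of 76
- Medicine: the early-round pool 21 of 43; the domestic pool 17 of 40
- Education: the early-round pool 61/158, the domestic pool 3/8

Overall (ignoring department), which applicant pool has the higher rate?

Arts: the early-round pool 8/18 = 44.4%, the domestic pool 14/39 = 35.9% → the early-round pool
Engineering: the early-round pool 5/7 = 71.4%, the domestic pool 46/76 = 60.5% → the early-round pool
Medicine: the early-round pool 21/43 = 48.8%, the domestic pool 17/40 = 42.5% → the early-round pool
Education: the early-round pool 61/158 = 38.6%, the domestic pool 3/8 = 37.5% → the early-round pool
Overall: the early-round pool 95/226 = 42.0%, the domestic pool 80/163 = 49.1% → the domestic pool
(The early-round pool wins every department group but the domestic pool wins overall — the early-round pool's applicants skew toward the low-rate Education group.)

the domestic pool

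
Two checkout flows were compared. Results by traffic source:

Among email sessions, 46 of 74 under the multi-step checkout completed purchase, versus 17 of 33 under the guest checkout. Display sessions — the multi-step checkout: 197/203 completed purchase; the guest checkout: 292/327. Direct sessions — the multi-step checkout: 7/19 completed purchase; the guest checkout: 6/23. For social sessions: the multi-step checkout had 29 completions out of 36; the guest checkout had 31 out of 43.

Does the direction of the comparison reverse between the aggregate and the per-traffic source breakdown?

No

Email: the multi-step checkout 46/74 = 62.2%, the guest checkout 17/33 = 51.5% → the multi-step checkout
Display: the multi-step checkout 197/203 = 97.0%, the guest checkout 292/327 = 89.3% → the multi-step checkout
Direct: the multi-step checkout 7/19 = 36.8%, the guest checkout 6/23 = 26.1% → the multi-step checkout
Social: the multi-step checkout 29/36 = 80.6%, the guest checkout 31/43 = 72.1% → the multi-step checkout
Overall: the multi-step checkout 279/332 = 84.0%, the guest checkout 346/426 = 81.2% → the multi-step checkout
The multi-step checkout wins overall and in every traffic group — no reversal.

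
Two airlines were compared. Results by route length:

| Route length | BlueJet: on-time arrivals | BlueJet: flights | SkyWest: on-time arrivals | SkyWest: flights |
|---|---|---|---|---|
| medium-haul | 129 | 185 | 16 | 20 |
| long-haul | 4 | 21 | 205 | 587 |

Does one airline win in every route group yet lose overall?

Yes

Medium-haul: BlueJet 129/185 = 69.7%, SkyWest 16/20 = 80.0% → SkyWest
Long-haul: BlueJet 4/21 = 19.0%, SkyWest 205/587 = 34.9% → SkyWest
Overall: BlueJet 133/206 = 64.6%, SkyWest 221/607 = 36.4% → BlueJet
SkyWest wins each route group but BlueJet wins overall — the comparison reverses. SkyWest's flights skew toward long-haul, which has a lower base rate.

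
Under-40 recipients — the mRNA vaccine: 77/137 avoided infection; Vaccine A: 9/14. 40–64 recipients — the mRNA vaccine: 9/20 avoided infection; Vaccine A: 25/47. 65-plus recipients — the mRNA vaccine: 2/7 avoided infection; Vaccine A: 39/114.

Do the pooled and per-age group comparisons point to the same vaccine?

Under-40: the mRNA vaccine 77/137 = 56.2%, Vaccine A 9/14 = 64.3% → Vaccine A
40–64: the mRNA vaccine 9/20 = 45.0%, Vaccine A 25/47 = 53.2% → Vaccine A
65-plus: the mRNA vaccine 2/7 = 28.6%, Vaccine A 39/114 = 34.2% → Vaccine A
Overall: the mRNA vaccine 88/164 = 53.7%, Vaccine A 73/175 = 41.7% → the mRNA vaccine
Vaccine A wins each age group but the mRNA vaccine wins overall — the comparison reverses. Vaccine A's recipients skew toward 65-plus, which has a lower base rate.

No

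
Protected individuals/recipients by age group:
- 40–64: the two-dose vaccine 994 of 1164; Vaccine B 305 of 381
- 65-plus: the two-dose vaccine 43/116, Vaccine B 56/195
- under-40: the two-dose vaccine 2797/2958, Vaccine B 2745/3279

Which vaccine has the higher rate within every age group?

the two-dose vaccine

40–64: the two-dose vaccine 994/1164 = 85.4%, Vaccine B 305/381 = 80.1% → the two-dose vaccine
65-plus: the two-dose vaccine 43/116 = 37.1%, Vaccine B 56/195 = 28.7% → the two-dose vaccine
Under-40: the two-dose vaccine 2797/2958 = 94.6%, Vaccine B 2745/3279 = 83.7% → the two-dose vaccine
The two-dose vaccine has the higher rate in all 3 groups.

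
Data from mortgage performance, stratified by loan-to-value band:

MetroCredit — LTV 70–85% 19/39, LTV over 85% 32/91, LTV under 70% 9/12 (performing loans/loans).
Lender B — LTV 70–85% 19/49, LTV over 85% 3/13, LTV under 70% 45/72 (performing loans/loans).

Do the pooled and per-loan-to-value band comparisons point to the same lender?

LTV 70–85%: MetroCredit 19/39 = 48.7%, Lender B 19/49 = 38.8% → MetroCredit
LTV over 85%: MetroCredit 32/91 = 35.2%, Lender B 3/13 = 23.1% → MetroCredit
LTV under 70%: MetroCredit 9/12 = 75.0%, Lender B 45/72 = 62.5% → MetroCredit
Overall: MetroCredit 60/142 = 42.3%, Lender B 67/134 = 50.0% → Lender B
MetroCredit wins each loan-to-value group but Lender B wins overall — the comparison reverses. MetroCredit's loans skew toward LTV over 85%, which has a lower base rate.

No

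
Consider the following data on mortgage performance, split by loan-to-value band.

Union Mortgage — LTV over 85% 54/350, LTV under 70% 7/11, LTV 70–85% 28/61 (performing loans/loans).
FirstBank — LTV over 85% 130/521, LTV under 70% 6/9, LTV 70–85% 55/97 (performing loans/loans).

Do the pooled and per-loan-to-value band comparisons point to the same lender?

LTV over 85%: Union Mortgage 54/350 = 15.4%, FirstBank 130/521 = 25.0% → FirstBank
LTV under 70%: Union Mortgage 7/11 = 63.6%, FirstBank 6/9 = 66.7% → FirstBank
LTV 70–85%: Union Mortgage 28/61 = 45.9%, FirstBank 55/97 = 56.7% → FirstBank
Overall: Union Mortgage 89/422 = 21.1%, FirstBank 191/627 = 30.5% → FirstBank
FirstBank wins overall and in every loan-to-value group — no reversal.

Yes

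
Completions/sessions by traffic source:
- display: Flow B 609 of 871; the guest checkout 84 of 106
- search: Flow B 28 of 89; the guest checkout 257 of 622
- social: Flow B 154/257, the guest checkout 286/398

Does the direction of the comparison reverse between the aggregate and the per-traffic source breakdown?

Display: Flow B 609/871 = 69.9%, the guest checkout 84/106 = 79.2% → the guest checkout
Search: Flow B 28/89 = 31.5%, the guest checkout 257/622 = 41.3% → the guest checkout
Social: Flow B 154/257 = 59.9%, the guest checkout 286/398 = 71.9% → the guest checkout
Overall: Flow B 791/1217 = 65.0%, the guest checkout 627/1126 = 55.7% → Flow B
The guest checkout wins each traffic group but Flow B wins overall — the comparison reverses. The guest checkout's sessions skew toward search, which has a lower base rate.

Yes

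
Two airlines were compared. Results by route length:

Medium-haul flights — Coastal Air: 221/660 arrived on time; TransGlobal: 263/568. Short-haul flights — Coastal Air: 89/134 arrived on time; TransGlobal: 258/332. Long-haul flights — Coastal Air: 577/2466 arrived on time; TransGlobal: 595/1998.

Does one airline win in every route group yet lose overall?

No

Medium-haul: Coastal Air 221/660 = 33.5%, TransGlobal 263/568 = 46.3% → TransGlobal
Short-haul: Coastal Air 89/134 = 66.4%, TransGlobal 258/332 = 77.7% → TransGlobal
Long-haul: Coastal Air 577/2466 = 23.4%, TransGlobal 595/1998 = 29.8% → TransGlobal
Overall: Coastal Air 887/3260 = 27.2%, TransGlobal 1116/2898 = 38.5% → TransGlobal
TransGlobal wins overall and in every route group — no reversal.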